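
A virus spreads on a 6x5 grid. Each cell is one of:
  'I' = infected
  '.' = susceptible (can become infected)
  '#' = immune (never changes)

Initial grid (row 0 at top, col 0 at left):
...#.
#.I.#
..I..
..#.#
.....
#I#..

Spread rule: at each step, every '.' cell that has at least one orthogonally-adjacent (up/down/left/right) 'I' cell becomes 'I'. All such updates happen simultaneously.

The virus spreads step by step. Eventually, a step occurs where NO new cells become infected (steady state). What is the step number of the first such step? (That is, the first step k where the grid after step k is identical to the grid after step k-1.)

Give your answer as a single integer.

Answer: 6

Derivation:
Step 0 (initial): 3 infected
Step 1: +6 new -> 9 infected
Step 2: +7 new -> 16 infected
Step 3: +3 new -> 19 infected
Step 4: +2 new -> 21 infected
Step 5: +1 new -> 22 infected
Step 6: +0 new -> 22 infected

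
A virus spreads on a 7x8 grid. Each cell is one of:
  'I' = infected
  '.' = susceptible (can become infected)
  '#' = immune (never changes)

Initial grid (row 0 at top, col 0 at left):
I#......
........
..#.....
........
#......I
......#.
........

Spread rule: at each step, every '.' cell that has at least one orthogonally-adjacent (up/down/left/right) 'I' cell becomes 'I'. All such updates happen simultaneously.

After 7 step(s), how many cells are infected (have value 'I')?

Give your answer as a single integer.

Answer: 51

Derivation:
Step 0 (initial): 2 infected
Step 1: +4 new -> 6 infected
Step 2: +6 new -> 12 infected
Step 3: +9 new -> 21 infected
Step 4: +10 new -> 31 infected
Step 5: +12 new -> 43 infected
Step 6: +5 new -> 48 infected
Step 7: +3 new -> 51 infected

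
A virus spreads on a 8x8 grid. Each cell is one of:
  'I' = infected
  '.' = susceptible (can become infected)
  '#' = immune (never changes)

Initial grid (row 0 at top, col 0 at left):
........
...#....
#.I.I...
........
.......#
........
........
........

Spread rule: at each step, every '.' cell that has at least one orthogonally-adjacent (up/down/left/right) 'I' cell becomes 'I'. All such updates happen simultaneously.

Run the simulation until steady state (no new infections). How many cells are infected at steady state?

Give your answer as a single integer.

Answer: 61

Derivation:
Step 0 (initial): 2 infected
Step 1: +7 new -> 9 infected
Step 2: +10 new -> 19 infected
Step 3: +13 new -> 32 infected
Step 4: +11 new -> 43 infected
Step 5: +8 new -> 51 infected
Step 6: +6 new -> 57 infected
Step 7: +3 new -> 60 infected
Step 8: +1 new -> 61 infected
Step 9: +0 new -> 61 infected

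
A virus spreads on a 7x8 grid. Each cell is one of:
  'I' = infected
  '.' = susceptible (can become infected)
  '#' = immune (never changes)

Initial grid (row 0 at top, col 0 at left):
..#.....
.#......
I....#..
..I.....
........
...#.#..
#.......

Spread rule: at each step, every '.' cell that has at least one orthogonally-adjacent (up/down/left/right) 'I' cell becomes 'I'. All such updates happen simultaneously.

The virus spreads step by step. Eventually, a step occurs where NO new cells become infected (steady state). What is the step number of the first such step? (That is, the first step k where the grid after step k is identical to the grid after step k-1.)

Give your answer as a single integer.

Answer: 9

Derivation:
Step 0 (initial): 2 infected
Step 1: +7 new -> 9 infected
Step 2: +8 new -> 17 infected
Step 3: +8 new -> 25 infected
Step 4: +7 new -> 32 infected
Step 5: +6 new -> 38 infected
Step 6: +6 new -> 44 infected
Step 7: +4 new -> 48 infected
Step 8: +2 new -> 50 infected
Step 9: +0 new -> 50 infected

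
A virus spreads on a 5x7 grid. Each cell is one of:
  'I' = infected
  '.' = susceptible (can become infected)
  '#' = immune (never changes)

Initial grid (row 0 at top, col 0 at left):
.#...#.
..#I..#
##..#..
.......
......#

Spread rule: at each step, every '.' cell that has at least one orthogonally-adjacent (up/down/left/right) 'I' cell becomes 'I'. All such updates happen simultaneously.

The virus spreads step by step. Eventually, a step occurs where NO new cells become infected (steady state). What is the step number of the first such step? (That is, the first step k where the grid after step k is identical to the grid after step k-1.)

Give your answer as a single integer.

Step 0 (initial): 1 infected
Step 1: +3 new -> 4 infected
Step 2: +5 new -> 9 infected
Step 3: +4 new -> 13 infected
Step 4: +5 new -> 18 infected
Step 5: +4 new -> 22 infected
Step 6: +1 new -> 23 infected
Step 7: +0 new -> 23 infected

Answer: 7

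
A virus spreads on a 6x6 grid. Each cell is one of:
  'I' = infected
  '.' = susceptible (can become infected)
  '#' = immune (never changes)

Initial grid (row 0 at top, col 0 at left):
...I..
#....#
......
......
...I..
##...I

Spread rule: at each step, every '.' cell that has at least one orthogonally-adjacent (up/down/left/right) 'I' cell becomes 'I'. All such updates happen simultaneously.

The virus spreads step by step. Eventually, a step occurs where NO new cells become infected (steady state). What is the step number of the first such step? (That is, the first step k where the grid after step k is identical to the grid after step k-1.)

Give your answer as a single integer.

Step 0 (initial): 3 infected
Step 1: +9 new -> 12 infected
Step 2: +10 new -> 22 infected
Step 3: +7 new -> 29 infected
Step 4: +2 new -> 31 infected
Step 5: +1 new -> 32 infected
Step 6: +0 new -> 32 infected

Answer: 6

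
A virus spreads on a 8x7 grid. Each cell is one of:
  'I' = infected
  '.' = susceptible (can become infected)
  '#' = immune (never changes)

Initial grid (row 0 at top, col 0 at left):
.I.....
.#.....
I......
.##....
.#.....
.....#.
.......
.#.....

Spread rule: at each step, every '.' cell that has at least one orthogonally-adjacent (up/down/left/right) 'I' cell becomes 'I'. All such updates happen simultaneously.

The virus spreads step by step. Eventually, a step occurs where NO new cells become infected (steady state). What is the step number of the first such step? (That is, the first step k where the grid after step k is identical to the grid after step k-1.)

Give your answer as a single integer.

Answer: 12

Derivation:
Step 0 (initial): 2 infected
Step 1: +5 new -> 7 infected
Step 2: +4 new -> 11 infected
Step 3: +4 new -> 15 infected
Step 4: +6 new -> 21 infected
Step 5: +8 new -> 29 infected
Step 6: +7 new -> 36 infected
Step 7: +5 new -> 41 infected
Step 8: +3 new -> 44 infected
Step 9: +3 new -> 47 infected
Step 10: +2 new -> 49 infected
Step 11: +1 new -> 50 infected
Step 12: +0 new -> 50 infected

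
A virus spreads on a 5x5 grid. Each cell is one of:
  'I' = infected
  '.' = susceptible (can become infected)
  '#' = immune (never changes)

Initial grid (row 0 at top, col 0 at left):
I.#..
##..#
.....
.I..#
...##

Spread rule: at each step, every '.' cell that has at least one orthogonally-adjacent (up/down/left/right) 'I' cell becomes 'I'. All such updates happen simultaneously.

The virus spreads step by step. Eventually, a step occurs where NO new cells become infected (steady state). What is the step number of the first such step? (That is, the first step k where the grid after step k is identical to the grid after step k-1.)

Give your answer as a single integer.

Step 0 (initial): 2 infected
Step 1: +5 new -> 7 infected
Step 2: +5 new -> 12 infected
Step 3: +2 new -> 14 infected
Step 4: +2 new -> 16 infected
Step 5: +1 new -> 17 infected
Step 6: +1 new -> 18 infected
Step 7: +0 new -> 18 infected

Answer: 7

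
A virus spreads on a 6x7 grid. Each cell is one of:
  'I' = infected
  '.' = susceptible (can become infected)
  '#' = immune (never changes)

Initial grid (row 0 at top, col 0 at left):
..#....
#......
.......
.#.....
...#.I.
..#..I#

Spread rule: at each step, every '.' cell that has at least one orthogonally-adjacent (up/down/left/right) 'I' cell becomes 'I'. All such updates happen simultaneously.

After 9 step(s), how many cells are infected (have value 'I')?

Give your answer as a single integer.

Step 0 (initial): 2 infected
Step 1: +4 new -> 6 infected
Step 2: +4 new -> 10 infected
Step 3: +4 new -> 14 infected
Step 4: +5 new -> 19 infected
Step 5: +5 new -> 24 infected
Step 6: +4 new -> 28 infected
Step 7: +4 new -> 32 infected
Step 8: +3 new -> 35 infected
Step 9: +1 new -> 36 infected

Answer: 36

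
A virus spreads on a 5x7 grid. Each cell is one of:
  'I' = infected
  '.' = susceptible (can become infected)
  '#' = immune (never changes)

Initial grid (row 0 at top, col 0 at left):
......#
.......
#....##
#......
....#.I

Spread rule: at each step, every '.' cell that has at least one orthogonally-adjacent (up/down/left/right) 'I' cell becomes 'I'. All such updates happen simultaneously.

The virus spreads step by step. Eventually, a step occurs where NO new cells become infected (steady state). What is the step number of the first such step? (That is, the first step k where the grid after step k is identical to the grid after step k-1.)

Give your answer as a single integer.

Step 0 (initial): 1 infected
Step 1: +2 new -> 3 infected
Step 2: +1 new -> 4 infected
Step 3: +1 new -> 5 infected
Step 4: +2 new -> 7 infected
Step 5: +4 new -> 11 infected
Step 6: +6 new -> 17 infected
Step 7: +6 new -> 23 infected
Step 8: +3 new -> 26 infected
Step 9: +2 new -> 28 infected
Step 10: +1 new -> 29 infected
Step 11: +0 new -> 29 infected

Answer: 11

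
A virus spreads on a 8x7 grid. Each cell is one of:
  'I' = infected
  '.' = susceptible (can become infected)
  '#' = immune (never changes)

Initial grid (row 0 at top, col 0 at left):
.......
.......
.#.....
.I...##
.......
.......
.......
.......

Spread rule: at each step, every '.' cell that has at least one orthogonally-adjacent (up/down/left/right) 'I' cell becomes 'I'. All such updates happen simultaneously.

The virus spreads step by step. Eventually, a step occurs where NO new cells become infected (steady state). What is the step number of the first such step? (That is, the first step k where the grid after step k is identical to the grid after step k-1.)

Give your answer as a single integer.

Step 0 (initial): 1 infected
Step 1: +3 new -> 4 infected
Step 2: +6 new -> 10 infected
Step 3: +8 new -> 18 infected
Step 4: +10 new -> 28 infected
Step 5: +9 new -> 37 infected
Step 6: +7 new -> 44 infected
Step 7: +5 new -> 49 infected
Step 8: +3 new -> 52 infected
Step 9: +1 new -> 53 infected
Step 10: +0 new -> 53 infected

Answer: 10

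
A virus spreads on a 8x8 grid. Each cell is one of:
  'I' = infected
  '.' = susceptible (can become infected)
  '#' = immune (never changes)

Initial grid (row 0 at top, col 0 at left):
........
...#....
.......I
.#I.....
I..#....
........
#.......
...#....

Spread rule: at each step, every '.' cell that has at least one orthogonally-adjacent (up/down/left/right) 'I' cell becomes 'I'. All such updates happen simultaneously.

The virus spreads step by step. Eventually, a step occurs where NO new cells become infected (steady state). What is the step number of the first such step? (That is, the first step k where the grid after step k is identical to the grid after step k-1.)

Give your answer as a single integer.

Answer: 8

Derivation:
Step 0 (initial): 3 infected
Step 1: +9 new -> 12 infected
Step 2: +12 new -> 24 infected
Step 3: +13 new -> 37 infected
Step 4: +12 new -> 49 infected
Step 5: +6 new -> 55 infected
Step 6: +3 new -> 58 infected
Step 7: +1 new -> 59 infected
Step 8: +0 new -> 59 infected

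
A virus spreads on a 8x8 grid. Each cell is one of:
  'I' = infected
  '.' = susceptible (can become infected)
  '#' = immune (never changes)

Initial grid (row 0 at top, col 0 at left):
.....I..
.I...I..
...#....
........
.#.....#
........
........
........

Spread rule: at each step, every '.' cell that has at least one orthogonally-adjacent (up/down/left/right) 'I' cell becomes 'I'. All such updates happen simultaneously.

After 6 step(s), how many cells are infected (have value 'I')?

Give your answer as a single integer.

Step 0 (initial): 3 infected
Step 1: +9 new -> 12 infected
Step 2: +12 new -> 24 infected
Step 3: +6 new -> 30 infected
Step 4: +7 new -> 37 infected
Step 5: +6 new -> 43 infected
Step 6: +8 new -> 51 infected

Answer: 51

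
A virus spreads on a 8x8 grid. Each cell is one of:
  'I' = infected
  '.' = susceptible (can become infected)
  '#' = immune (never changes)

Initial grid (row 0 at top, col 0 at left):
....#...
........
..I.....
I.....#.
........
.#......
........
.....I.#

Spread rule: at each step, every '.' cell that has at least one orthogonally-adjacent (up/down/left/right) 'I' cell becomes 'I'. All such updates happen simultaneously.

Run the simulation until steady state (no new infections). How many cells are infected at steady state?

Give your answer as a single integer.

Step 0 (initial): 3 infected
Step 1: +10 new -> 13 infected
Step 2: +13 new -> 26 infected
Step 3: +15 new -> 41 infected
Step 4: +11 new -> 52 infected
Step 5: +4 new -> 56 infected
Step 6: +3 new -> 59 infected
Step 7: +1 new -> 60 infected
Step 8: +0 new -> 60 infected

Answer: 60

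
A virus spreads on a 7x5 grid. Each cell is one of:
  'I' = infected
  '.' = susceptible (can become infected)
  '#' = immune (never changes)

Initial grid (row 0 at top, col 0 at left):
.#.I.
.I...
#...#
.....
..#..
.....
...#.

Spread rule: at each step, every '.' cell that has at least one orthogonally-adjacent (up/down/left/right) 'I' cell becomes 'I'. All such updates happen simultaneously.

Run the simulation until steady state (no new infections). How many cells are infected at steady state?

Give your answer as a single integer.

Answer: 30

Derivation:
Step 0 (initial): 2 infected
Step 1: +6 new -> 8 infected
Step 2: +5 new -> 13 infected
Step 3: +4 new -> 17 infected
Step 4: +4 new -> 21 infected
Step 5: +5 new -> 26 infected
Step 6: +3 new -> 29 infected
Step 7: +1 new -> 30 infected
Step 8: +0 new -> 30 infected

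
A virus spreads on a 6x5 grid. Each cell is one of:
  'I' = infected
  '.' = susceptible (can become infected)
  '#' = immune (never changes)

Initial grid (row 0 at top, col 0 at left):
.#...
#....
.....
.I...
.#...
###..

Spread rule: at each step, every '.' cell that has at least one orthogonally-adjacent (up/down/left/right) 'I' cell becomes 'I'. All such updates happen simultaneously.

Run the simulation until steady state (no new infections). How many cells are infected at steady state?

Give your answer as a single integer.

Answer: 23

Derivation:
Step 0 (initial): 1 infected
Step 1: +3 new -> 4 infected
Step 2: +6 new -> 10 infected
Step 3: +4 new -> 14 infected
Step 4: +5 new -> 19 infected
Step 5: +3 new -> 22 infected
Step 6: +1 new -> 23 infected
Step 7: +0 new -> 23 infected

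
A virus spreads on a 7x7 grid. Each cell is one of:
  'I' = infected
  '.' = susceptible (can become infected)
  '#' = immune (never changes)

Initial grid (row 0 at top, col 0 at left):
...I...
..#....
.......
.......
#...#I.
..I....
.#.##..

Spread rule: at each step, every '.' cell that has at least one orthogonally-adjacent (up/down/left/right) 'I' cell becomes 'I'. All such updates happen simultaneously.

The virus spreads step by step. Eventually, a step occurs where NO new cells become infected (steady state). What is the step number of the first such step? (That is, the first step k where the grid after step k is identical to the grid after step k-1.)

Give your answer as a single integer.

Step 0 (initial): 3 infected
Step 1: +10 new -> 13 infected
Step 2: +14 new -> 27 infected
Step 3: +11 new -> 38 infected
Step 4: +4 new -> 42 infected
Step 5: +1 new -> 43 infected
Step 6: +0 new -> 43 infected

Answer: 6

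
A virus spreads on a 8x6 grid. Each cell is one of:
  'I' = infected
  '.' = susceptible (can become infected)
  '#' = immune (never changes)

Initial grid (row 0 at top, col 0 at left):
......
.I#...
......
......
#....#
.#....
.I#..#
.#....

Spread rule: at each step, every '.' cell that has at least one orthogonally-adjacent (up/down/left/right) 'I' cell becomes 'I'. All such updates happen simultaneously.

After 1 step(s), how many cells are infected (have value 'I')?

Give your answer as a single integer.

Answer: 6

Derivation:
Step 0 (initial): 2 infected
Step 1: +4 new -> 6 infected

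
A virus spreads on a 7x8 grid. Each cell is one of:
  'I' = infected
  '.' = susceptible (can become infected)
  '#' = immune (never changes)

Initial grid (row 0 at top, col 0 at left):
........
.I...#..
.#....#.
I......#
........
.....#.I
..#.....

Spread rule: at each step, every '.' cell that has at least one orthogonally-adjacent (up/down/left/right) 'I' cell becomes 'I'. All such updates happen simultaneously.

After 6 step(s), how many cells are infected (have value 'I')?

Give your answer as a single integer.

Answer: 46

Derivation:
Step 0 (initial): 3 infected
Step 1: +9 new -> 12 infected
Step 2: +9 new -> 21 infected
Step 3: +10 new -> 31 infected
Step 4: +9 new -> 40 infected
Step 5: +5 new -> 45 infected
Step 6: +1 new -> 46 infected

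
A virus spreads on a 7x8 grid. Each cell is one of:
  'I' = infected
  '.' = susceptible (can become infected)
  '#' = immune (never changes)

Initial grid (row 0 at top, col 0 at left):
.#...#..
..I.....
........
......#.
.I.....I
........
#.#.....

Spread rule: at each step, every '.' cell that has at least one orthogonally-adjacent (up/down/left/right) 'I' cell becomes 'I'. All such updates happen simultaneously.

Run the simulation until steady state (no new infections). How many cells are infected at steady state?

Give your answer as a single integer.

Step 0 (initial): 3 infected
Step 1: +11 new -> 14 infected
Step 2: +15 new -> 29 infected
Step 3: +13 new -> 42 infected
Step 4: +7 new -> 49 infected
Step 5: +2 new -> 51 infected
Step 6: +0 new -> 51 infected

Answer: 51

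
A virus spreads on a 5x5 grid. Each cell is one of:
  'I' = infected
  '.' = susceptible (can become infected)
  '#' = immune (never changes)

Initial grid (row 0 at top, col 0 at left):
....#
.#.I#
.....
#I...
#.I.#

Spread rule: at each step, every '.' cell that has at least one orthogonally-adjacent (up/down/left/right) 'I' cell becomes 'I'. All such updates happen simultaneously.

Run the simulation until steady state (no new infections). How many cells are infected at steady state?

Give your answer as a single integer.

Answer: 19

Derivation:
Step 0 (initial): 3 infected
Step 1: +7 new -> 10 infected
Step 2: +5 new -> 15 infected
Step 3: +3 new -> 18 infected
Step 4: +1 new -> 19 infected
Step 5: +0 new -> 19 infected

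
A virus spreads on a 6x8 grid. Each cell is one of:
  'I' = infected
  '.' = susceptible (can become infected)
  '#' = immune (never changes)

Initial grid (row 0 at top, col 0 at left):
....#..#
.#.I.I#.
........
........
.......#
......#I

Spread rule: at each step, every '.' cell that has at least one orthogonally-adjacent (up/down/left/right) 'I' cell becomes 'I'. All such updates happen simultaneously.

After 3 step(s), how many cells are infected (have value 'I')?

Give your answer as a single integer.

Step 0 (initial): 3 infected
Step 1: +6 new -> 9 infected
Step 2: +7 new -> 16 infected
Step 3: +8 new -> 24 infected

Answer: 24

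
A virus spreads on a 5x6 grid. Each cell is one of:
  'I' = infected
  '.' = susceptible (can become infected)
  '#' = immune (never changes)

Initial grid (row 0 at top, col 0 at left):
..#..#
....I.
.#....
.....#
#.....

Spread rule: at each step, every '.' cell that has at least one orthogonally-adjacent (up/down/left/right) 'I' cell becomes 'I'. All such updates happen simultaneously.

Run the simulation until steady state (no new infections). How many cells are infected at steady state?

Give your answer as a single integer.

Step 0 (initial): 1 infected
Step 1: +4 new -> 5 infected
Step 2: +5 new -> 10 infected
Step 3: +4 new -> 14 infected
Step 4: +5 new -> 19 infected
Step 5: +4 new -> 23 infected
Step 6: +2 new -> 25 infected
Step 7: +0 new -> 25 infected

Answer: 25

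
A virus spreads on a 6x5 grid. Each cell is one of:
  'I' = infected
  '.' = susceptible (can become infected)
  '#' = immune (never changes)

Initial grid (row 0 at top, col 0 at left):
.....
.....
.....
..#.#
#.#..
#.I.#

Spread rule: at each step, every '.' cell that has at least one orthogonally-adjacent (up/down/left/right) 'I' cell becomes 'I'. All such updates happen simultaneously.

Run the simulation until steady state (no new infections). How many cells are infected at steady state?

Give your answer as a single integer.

Step 0 (initial): 1 infected
Step 1: +2 new -> 3 infected
Step 2: +2 new -> 5 infected
Step 3: +3 new -> 8 infected
Step 4: +3 new -> 11 infected
Step 5: +5 new -> 16 infected
Step 6: +5 new -> 21 infected
Step 7: +3 new -> 24 infected
Step 8: +0 new -> 24 infected

Answer: 24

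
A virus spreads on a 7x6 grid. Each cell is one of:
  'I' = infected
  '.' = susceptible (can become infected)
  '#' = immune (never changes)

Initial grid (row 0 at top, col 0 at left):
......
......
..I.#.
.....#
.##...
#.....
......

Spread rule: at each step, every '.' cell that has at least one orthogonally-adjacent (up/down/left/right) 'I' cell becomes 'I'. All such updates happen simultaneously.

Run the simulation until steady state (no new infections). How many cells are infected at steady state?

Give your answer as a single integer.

Answer: 37

Derivation:
Step 0 (initial): 1 infected
Step 1: +4 new -> 5 infected
Step 2: +6 new -> 11 infected
Step 3: +7 new -> 18 infected
Step 4: +6 new -> 24 infected
Step 5: +6 new -> 30 infected
Step 6: +4 new -> 34 infected
Step 7: +2 new -> 36 infected
Step 8: +1 new -> 37 infected
Step 9: +0 new -> 37 infected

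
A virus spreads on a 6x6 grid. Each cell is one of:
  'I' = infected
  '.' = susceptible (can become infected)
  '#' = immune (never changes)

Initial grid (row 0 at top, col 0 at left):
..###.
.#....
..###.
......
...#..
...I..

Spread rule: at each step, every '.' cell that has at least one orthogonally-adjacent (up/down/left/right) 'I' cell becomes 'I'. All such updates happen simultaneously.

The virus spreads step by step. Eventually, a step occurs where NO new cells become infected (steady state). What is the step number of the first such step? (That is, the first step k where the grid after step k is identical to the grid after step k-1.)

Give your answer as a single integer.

Answer: 10

Derivation:
Step 0 (initial): 1 infected
Step 1: +2 new -> 3 infected
Step 2: +4 new -> 7 infected
Step 3: +5 new -> 12 infected
Step 4: +4 new -> 16 infected
Step 5: +3 new -> 19 infected
Step 6: +2 new -> 21 infected
Step 7: +3 new -> 24 infected
Step 8: +2 new -> 26 infected
Step 9: +2 new -> 28 infected
Step 10: +0 new -> 28 infected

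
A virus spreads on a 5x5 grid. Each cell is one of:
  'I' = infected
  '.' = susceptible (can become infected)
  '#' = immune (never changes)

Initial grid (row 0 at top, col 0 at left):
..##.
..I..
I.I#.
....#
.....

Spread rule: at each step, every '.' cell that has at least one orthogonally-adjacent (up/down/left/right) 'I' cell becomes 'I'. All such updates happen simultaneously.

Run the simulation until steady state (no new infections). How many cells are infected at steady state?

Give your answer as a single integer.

Answer: 21

Derivation:
Step 0 (initial): 3 infected
Step 1: +6 new -> 9 infected
Step 2: +7 new -> 16 infected
Step 3: +4 new -> 20 infected
Step 4: +1 new -> 21 infected
Step 5: +0 new -> 21 infected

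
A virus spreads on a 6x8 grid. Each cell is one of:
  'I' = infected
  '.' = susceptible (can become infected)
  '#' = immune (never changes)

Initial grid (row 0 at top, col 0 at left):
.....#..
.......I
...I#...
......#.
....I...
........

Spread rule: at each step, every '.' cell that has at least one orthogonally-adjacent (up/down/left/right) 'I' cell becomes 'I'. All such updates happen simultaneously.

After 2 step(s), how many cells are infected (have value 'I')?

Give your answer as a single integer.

Step 0 (initial): 3 infected
Step 1: +10 new -> 13 infected
Step 2: +14 new -> 27 infected

Answer: 27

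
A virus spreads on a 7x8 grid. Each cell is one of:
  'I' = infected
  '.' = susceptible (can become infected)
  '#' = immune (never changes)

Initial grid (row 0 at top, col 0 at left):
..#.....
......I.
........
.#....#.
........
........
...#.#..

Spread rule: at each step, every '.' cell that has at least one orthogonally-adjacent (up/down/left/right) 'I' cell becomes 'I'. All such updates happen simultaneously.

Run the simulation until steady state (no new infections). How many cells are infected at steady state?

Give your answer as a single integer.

Step 0 (initial): 1 infected
Step 1: +4 new -> 5 infected
Step 2: +5 new -> 10 infected
Step 3: +5 new -> 15 infected
Step 4: +6 new -> 21 infected
Step 5: +7 new -> 28 infected
Step 6: +8 new -> 36 infected
Step 7: +6 new -> 42 infected
Step 8: +3 new -> 45 infected
Step 9: +3 new -> 48 infected
Step 10: +2 new -> 50 infected
Step 11: +1 new -> 51 infected
Step 12: +0 new -> 51 infected

Answer: 51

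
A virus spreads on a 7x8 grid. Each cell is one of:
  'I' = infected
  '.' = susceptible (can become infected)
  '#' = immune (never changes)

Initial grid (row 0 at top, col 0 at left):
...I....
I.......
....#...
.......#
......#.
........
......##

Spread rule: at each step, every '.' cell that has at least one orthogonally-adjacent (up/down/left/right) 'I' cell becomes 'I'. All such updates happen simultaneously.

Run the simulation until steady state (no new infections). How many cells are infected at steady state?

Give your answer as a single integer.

Answer: 51

Derivation:
Step 0 (initial): 2 infected
Step 1: +6 new -> 8 infected
Step 2: +7 new -> 15 infected
Step 3: +6 new -> 21 infected
Step 4: +8 new -> 29 infected
Step 5: +8 new -> 37 infected
Step 6: +7 new -> 44 infected
Step 7: +3 new -> 47 infected
Step 8: +2 new -> 49 infected
Step 9: +1 new -> 50 infected
Step 10: +1 new -> 51 infected
Step 11: +0 new -> 51 infected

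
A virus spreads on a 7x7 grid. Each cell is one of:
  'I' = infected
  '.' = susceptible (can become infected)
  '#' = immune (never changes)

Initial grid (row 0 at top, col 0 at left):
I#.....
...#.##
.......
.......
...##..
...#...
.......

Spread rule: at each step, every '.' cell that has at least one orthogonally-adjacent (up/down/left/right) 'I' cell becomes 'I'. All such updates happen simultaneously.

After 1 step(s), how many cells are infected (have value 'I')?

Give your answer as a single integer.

Answer: 2

Derivation:
Step 0 (initial): 1 infected
Step 1: +1 new -> 2 infected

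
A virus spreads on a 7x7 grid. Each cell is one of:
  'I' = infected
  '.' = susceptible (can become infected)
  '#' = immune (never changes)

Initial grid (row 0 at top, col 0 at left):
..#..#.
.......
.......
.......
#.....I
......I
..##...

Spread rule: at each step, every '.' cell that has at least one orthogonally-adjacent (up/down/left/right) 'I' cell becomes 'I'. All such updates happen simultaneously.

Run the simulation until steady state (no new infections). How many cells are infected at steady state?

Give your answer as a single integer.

Answer: 44

Derivation:
Step 0 (initial): 2 infected
Step 1: +4 new -> 6 infected
Step 2: +5 new -> 11 infected
Step 3: +6 new -> 17 infected
Step 4: +6 new -> 23 infected
Step 5: +5 new -> 28 infected
Step 6: +6 new -> 34 infected
Step 7: +5 new -> 39 infected
Step 8: +2 new -> 41 infected
Step 9: +2 new -> 43 infected
Step 10: +1 new -> 44 infected
Step 11: +0 new -> 44 infected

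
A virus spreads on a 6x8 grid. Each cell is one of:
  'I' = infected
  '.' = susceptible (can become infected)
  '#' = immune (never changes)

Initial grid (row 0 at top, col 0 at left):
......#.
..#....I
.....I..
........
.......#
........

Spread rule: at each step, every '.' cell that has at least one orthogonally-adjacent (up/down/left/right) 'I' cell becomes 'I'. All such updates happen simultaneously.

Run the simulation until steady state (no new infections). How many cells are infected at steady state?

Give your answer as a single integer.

Step 0 (initial): 2 infected
Step 1: +7 new -> 9 infected
Step 2: +7 new -> 16 infected
Step 3: +7 new -> 23 infected
Step 4: +6 new -> 29 infected
Step 5: +7 new -> 36 infected
Step 6: +5 new -> 41 infected
Step 7: +3 new -> 44 infected
Step 8: +1 new -> 45 infected
Step 9: +0 new -> 45 infected

Answer: 45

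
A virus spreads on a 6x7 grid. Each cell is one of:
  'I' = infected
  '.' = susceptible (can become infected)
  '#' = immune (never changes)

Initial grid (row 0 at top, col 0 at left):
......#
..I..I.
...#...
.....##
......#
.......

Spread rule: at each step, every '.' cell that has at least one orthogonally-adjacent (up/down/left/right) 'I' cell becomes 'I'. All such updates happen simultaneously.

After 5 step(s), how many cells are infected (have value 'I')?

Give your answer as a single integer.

Answer: 34

Derivation:
Step 0 (initial): 2 infected
Step 1: +8 new -> 10 infected
Step 2: +8 new -> 18 infected
Step 3: +6 new -> 24 infected
Step 4: +5 new -> 29 infected
Step 5: +5 new -> 34 infected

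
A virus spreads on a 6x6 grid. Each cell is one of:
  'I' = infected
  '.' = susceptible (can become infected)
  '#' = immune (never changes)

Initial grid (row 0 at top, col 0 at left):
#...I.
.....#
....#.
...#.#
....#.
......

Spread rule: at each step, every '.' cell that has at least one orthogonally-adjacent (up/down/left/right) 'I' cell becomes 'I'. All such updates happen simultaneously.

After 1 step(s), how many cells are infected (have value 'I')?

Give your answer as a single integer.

Answer: 4

Derivation:
Step 0 (initial): 1 infected
Step 1: +3 new -> 4 infected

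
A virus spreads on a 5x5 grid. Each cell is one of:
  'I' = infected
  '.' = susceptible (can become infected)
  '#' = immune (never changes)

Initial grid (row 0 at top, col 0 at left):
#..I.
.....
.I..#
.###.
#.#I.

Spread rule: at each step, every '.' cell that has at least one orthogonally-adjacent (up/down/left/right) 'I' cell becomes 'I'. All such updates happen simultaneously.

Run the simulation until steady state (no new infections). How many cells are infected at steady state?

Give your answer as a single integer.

Answer: 17

Derivation:
Step 0 (initial): 3 infected
Step 1: +7 new -> 10 infected
Step 2: +7 new -> 17 infected
Step 3: +0 new -> 17 infected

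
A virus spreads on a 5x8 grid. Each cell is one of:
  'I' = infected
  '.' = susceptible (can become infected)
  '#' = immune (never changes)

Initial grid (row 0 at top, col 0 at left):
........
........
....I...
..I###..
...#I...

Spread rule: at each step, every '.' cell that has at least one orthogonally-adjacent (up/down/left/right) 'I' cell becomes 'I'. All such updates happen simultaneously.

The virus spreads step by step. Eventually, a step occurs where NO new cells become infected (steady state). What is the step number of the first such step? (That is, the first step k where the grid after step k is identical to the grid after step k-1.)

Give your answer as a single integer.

Answer: 6

Derivation:
Step 0 (initial): 3 infected
Step 1: +7 new -> 10 infected
Step 2: +9 new -> 19 infected
Step 3: +10 new -> 29 infected
Step 4: +5 new -> 34 infected
Step 5: +2 new -> 36 infected
Step 6: +0 new -> 36 infected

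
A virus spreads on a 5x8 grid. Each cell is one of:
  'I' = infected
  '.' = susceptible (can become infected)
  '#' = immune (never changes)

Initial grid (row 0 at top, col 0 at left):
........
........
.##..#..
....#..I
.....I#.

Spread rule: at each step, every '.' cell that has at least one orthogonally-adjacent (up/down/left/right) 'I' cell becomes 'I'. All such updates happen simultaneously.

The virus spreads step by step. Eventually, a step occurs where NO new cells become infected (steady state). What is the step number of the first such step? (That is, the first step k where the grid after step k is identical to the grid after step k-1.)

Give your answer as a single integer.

Answer: 10

Derivation:
Step 0 (initial): 2 infected
Step 1: +5 new -> 7 infected
Step 2: +3 new -> 10 infected
Step 3: +4 new -> 14 infected
Step 4: +5 new -> 19 infected
Step 5: +6 new -> 25 infected
Step 6: +4 new -> 29 infected
Step 7: +3 new -> 32 infected
Step 8: +2 new -> 34 infected
Step 9: +1 new -> 35 infected
Step 10: +0 new -> 35 infected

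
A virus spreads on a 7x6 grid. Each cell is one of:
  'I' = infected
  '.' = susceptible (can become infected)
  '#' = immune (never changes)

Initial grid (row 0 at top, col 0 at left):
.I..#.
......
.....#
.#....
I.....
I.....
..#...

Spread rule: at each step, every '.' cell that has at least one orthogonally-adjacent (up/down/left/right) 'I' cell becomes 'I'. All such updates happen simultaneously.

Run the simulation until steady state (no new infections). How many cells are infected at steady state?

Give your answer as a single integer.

Answer: 38

Derivation:
Step 0 (initial): 3 infected
Step 1: +7 new -> 10 infected
Step 2: +8 new -> 18 infected
Step 3: +5 new -> 23 infected
Step 4: +6 new -> 29 infected
Step 5: +6 new -> 35 infected
Step 6: +3 new -> 38 infected
Step 7: +0 new -> 38 infected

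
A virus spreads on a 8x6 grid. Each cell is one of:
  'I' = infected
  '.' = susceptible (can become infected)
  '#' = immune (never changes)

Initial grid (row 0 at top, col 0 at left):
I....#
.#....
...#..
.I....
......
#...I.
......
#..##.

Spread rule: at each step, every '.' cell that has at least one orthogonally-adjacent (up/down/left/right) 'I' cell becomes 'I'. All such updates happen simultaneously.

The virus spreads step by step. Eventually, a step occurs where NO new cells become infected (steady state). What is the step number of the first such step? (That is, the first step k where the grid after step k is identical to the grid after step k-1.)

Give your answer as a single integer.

Answer: 6

Derivation:
Step 0 (initial): 3 infected
Step 1: +10 new -> 13 infected
Step 2: +13 new -> 26 infected
Step 3: +7 new -> 33 infected
Step 4: +7 new -> 40 infected
Step 5: +1 new -> 41 infected
Step 6: +0 new -> 41 infected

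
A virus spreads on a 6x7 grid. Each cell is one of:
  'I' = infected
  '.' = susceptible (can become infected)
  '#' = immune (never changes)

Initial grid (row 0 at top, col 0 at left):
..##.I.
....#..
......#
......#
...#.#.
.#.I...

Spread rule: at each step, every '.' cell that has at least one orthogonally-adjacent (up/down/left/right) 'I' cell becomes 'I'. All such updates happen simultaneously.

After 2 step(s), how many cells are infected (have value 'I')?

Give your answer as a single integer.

Answer: 12

Derivation:
Step 0 (initial): 2 infected
Step 1: +5 new -> 7 infected
Step 2: +5 new -> 12 infected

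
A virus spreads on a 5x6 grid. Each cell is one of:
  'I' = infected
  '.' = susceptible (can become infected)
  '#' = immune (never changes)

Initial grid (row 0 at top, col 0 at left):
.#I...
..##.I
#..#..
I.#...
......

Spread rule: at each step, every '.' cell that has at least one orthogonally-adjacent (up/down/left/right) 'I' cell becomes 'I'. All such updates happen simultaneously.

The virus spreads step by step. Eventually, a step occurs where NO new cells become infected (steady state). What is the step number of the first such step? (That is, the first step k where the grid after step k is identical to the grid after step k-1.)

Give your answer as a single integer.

Step 0 (initial): 3 infected
Step 1: +6 new -> 9 infected
Step 2: +5 new -> 14 infected
Step 3: +5 new -> 19 infected
Step 4: +4 new -> 23 infected
Step 5: +1 new -> 24 infected
Step 6: +0 new -> 24 infected

Answer: 6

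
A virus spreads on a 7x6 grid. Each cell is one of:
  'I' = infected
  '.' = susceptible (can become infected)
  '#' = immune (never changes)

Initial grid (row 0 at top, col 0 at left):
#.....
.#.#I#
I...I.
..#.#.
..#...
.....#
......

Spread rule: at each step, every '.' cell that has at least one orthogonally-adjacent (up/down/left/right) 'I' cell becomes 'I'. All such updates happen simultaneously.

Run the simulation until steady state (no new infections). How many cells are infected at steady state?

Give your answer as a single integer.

Answer: 34

Derivation:
Step 0 (initial): 3 infected
Step 1: +6 new -> 9 infected
Step 2: +7 new -> 16 infected
Step 3: +6 new -> 22 infected
Step 4: +5 new -> 27 infected
Step 5: +4 new -> 31 infected
Step 6: +2 new -> 33 infected
Step 7: +1 new -> 34 infected
Step 8: +0 new -> 34 infected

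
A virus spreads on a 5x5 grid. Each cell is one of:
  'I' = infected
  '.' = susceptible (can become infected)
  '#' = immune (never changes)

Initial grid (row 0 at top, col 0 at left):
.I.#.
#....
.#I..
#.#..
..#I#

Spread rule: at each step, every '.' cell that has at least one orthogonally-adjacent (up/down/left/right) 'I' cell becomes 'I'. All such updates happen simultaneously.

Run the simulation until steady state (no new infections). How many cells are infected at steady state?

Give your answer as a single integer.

Step 0 (initial): 3 infected
Step 1: +6 new -> 9 infected
Step 2: +3 new -> 12 infected
Step 3: +1 new -> 13 infected
Step 4: +1 new -> 14 infected
Step 5: +0 new -> 14 infected

Answer: 14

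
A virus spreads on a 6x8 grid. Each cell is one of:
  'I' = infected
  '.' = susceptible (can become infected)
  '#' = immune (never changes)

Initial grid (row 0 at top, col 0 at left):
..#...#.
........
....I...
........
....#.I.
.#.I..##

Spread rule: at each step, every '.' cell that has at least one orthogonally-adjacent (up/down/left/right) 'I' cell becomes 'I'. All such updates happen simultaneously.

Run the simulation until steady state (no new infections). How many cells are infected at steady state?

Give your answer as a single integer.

Answer: 42

Derivation:
Step 0 (initial): 3 infected
Step 1: +10 new -> 13 infected
Step 2: +10 new -> 23 infected
Step 3: +8 new -> 31 infected
Step 4: +5 new -> 36 infected
Step 5: +5 new -> 41 infected
Step 6: +1 new -> 42 infected
Step 7: +0 new -> 42 infected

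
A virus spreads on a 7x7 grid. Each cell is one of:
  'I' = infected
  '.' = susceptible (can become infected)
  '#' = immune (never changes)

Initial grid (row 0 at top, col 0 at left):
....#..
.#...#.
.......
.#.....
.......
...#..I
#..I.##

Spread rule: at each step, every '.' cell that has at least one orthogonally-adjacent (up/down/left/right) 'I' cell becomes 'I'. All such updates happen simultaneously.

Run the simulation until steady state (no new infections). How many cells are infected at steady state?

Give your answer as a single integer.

Step 0 (initial): 2 infected
Step 1: +4 new -> 6 infected
Step 2: +5 new -> 11 infected
Step 3: +5 new -> 16 infected
Step 4: +7 new -> 23 infected
Step 5: +5 new -> 28 infected
Step 6: +6 new -> 34 infected
Step 7: +3 new -> 37 infected
Step 8: +3 new -> 40 infected
Step 9: +1 new -> 41 infected
Step 10: +0 new -> 41 infected

Answer: 41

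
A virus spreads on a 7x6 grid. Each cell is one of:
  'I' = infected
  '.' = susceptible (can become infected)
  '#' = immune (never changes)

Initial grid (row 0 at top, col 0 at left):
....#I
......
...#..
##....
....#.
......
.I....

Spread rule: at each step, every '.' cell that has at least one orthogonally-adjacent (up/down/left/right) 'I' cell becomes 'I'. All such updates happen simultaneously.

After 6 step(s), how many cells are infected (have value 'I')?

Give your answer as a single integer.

Answer: 35

Derivation:
Step 0 (initial): 2 infected
Step 1: +4 new -> 6 infected
Step 2: +6 new -> 12 infected
Step 3: +7 new -> 19 infected
Step 4: +8 new -> 27 infected
Step 5: +5 new -> 32 infected
Step 6: +3 new -> 35 infected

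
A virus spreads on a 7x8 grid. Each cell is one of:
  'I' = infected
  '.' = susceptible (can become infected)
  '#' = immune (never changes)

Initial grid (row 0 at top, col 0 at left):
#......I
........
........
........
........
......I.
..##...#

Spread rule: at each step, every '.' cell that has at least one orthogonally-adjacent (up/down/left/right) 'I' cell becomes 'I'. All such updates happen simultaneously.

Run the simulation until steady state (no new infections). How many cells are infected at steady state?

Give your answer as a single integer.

Step 0 (initial): 2 infected
Step 1: +6 new -> 8 infected
Step 2: +8 new -> 16 infected
Step 3: +8 new -> 24 infected
Step 4: +6 new -> 30 infected
Step 5: +6 new -> 36 infected
Step 6: +7 new -> 43 infected
Step 7: +5 new -> 48 infected
Step 8: +3 new -> 51 infected
Step 9: +1 new -> 52 infected
Step 10: +0 new -> 52 infected

Answer: 52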